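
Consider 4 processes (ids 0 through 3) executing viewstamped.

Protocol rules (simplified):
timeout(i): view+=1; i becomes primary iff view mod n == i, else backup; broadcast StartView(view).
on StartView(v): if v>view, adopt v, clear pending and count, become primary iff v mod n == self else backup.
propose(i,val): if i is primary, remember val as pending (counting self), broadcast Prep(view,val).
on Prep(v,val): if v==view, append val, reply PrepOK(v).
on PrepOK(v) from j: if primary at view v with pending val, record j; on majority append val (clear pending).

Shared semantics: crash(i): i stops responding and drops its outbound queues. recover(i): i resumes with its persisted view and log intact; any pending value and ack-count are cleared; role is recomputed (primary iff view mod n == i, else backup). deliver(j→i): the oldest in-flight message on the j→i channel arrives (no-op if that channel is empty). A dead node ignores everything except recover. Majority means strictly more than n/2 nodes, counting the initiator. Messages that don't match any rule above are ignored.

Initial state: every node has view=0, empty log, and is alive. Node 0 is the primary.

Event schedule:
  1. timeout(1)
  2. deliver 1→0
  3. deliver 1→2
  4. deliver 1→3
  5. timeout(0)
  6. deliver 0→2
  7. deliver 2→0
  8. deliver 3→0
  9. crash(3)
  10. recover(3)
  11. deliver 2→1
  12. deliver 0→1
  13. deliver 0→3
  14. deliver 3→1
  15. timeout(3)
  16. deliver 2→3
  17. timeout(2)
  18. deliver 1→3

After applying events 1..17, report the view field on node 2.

step 1 timeout(1): 1={prim,v=1,log=-}
step 2 deliver 1→0: 0={back,v=1,log=-}
step 3 deliver 1→2: 2={back,v=1,log=-}
step 4 deliver 1→3: 3={back,v=1,log=-}
step 5 timeout(0): 0={back,v=2,log=-}
step 6 deliver 0→2: 2={prim,v=2,log=-}
step 7 deliver 2→0: —
step 8 deliver 3→0: —
step 9 crash(3): 3={✗back,v=1,log=-}
step 10 recover(3): 3={back,v=1,log=-}
step 11 deliver 2→1: —
step 12 deliver 0→1: 1={back,v=2,log=-}
step 13 deliver 0→3: 3={back,v=2,log=-}
step 14 deliver 3→1: —
step 15 timeout(3): 3={prim,v=3,log=-}
step 16 deliver 2→3: —
step 17 timeout(2): 2={back,v=3,log=-}

3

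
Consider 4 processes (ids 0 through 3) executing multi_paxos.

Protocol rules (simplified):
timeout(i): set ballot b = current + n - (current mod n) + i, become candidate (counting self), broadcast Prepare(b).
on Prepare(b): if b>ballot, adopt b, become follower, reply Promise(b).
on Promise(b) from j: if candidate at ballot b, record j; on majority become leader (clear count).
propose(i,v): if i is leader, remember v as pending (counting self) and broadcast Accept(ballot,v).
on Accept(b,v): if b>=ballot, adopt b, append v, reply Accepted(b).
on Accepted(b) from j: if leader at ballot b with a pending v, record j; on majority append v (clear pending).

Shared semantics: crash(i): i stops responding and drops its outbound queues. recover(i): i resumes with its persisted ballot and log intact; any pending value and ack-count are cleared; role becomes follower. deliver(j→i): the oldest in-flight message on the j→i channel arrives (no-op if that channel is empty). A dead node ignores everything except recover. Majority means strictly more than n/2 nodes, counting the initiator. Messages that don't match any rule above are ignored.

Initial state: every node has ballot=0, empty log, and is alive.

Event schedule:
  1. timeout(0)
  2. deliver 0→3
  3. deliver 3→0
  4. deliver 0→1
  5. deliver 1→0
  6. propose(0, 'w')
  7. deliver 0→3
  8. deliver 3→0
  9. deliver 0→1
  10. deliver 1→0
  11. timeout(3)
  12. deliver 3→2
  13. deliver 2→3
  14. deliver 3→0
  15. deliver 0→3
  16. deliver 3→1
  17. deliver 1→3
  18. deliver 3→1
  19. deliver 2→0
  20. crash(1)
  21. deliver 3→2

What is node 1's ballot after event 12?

4

[1] timeout(0) → N0(cand b4 [-])
[2] deliver 0→3 → N3(foll b4 [-])
[3] deliver 3→0 → ∅
[4] deliver 0→1 → N1(foll b4 [-])
[5] deliver 1→0 → N0(lead b4 [-])
[6] propose(0,'w') → ∅
[7] deliver 0→3 → N3(foll b4 [w])
[8] deliver 3→0 → ∅
[9] deliver 0→1 → N1(foll b4 [w])
[10] deliver 1→0 → N0(lead b4 [w])
[11] timeout(3) → N3(cand b11 [w])
[12] deliver 3→2 → N2(foll b11 [-])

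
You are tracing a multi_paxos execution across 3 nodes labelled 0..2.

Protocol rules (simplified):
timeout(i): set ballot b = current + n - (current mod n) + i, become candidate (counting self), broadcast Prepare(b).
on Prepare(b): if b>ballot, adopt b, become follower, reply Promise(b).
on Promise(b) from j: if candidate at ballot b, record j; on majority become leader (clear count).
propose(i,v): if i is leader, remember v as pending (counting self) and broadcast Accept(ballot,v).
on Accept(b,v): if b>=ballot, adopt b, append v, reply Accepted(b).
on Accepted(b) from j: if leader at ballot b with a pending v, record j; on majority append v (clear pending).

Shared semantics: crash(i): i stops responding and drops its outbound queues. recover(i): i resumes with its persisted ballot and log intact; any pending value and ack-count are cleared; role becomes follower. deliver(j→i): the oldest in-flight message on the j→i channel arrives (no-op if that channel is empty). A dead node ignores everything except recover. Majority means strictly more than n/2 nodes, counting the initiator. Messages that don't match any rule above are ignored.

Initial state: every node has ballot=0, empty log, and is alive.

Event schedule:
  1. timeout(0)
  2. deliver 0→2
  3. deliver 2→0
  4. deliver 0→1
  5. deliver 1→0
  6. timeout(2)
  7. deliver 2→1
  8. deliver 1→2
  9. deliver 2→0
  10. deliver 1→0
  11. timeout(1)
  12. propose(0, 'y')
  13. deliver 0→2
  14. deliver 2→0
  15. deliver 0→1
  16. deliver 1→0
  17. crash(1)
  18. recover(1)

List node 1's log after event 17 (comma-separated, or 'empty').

empty

e1 timeout(0): 0[cand,b=3,-]
e2 deliver 0→2: 2[foll,b=3,-]
e3 deliver 2→0: 0[lead,b=3,-]
e4 deliver 0→1: 1[foll,b=3,-]
e5 deliver 1→0: ·
e6 timeout(2): 2[cand,b=8,-]
e7 deliver 2→1: 1[foll,b=8,-]
e8 deliver 1→2: 2[lead,b=8,-]
e9 deliver 2→0: 0[foll,b=8,-]
e10 deliver 1→0: ·
e11 timeout(1): 1[cand,b=10,-]
e12 propose(0,'y'): ·
e13 deliver 0→2: ·
e14 deliver 2→0: ·
e15 deliver 0→1: ·
e16 deliver 1→0: 0[foll,b=10,-]
e17 crash(1): 1[✗cand,b=10,-]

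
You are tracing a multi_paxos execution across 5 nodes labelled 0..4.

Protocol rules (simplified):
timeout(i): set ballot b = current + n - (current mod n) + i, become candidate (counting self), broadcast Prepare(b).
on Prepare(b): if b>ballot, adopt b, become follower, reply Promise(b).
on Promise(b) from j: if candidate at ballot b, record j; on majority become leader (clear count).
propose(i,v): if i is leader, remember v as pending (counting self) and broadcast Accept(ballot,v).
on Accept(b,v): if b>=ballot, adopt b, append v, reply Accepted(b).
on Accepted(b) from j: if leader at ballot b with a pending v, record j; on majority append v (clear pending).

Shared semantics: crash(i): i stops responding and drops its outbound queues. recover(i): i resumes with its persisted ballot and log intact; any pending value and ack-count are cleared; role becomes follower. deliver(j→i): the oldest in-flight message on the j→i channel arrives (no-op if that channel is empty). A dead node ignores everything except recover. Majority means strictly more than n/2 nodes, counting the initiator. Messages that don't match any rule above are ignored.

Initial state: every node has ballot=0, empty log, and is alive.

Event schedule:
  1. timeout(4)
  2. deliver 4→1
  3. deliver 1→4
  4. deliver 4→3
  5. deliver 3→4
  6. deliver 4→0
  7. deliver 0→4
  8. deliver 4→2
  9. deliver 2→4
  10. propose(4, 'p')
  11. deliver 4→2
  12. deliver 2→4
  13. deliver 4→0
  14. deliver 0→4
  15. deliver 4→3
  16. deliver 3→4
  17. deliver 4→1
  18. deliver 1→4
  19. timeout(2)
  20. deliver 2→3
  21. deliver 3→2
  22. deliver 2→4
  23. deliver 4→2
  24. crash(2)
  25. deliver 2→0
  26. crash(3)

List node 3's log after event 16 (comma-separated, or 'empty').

after 1 — timeout(4): n4:cand/b9/[-]
after 2 — deliver 4→1: n1:foll/b9/[-]
after 3 — deliver 1→4: ·
after 4 — deliver 4→3: n3:foll/b9/[-]
after 5 — deliver 3→4: n4:lead/b9/[-]
after 6 — deliver 4→0: n0:foll/b9/[-]
after 7 — deliver 0→4: ·
after 8 — deliver 4→2: n2:foll/b9/[-]
after 9 — deliver 2→4: ·
after 10 — propose(4,'p'): ·
after 11 — deliver 4→2: n2:foll/b9/[p]
after 12 — deliver 2→4: ·
after 13 — deliver 4→0: n0:foll/b9/[p]
after 14 — deliver 0→4: n4:lead/b9/[p]
after 15 — deliver 4→3: n3:foll/b9/[p]
after 16 — deliver 3→4: ·

p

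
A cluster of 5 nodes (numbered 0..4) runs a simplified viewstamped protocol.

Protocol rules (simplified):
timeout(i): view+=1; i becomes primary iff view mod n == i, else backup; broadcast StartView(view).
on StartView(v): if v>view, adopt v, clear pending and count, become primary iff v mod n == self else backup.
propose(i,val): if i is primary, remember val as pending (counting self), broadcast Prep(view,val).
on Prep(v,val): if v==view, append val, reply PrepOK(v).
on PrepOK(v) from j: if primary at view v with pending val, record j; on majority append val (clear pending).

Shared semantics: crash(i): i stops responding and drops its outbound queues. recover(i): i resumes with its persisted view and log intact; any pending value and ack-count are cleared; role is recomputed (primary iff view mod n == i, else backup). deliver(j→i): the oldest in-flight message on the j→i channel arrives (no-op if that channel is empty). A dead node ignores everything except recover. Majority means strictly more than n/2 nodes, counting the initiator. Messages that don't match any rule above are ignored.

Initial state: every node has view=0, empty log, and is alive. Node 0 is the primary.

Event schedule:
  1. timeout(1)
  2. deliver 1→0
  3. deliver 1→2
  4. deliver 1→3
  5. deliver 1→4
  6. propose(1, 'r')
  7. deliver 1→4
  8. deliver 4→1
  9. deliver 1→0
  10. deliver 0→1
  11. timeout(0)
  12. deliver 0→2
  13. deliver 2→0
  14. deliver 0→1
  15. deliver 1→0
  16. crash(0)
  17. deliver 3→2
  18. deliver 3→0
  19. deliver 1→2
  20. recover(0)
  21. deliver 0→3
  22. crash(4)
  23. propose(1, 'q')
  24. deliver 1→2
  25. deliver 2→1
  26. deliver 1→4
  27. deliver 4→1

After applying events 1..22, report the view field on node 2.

[1] timeout(1) → N1(prim v1 [-])
[2] deliver 1→0 → N0(back v1 [-])
[3] deliver 1→2 → N2(back v1 [-])
[4] deliver 1→3 → N3(back v1 [-])
[5] deliver 1→4 → N4(back v1 [-])
[6] propose(1,'r') → ∅
[7] deliver 1→4 → N4(back v1 [r])
[8] deliver 4→1 → ∅
[9] deliver 1→0 → N0(back v1 [r])
[10] deliver 0→1 → N1(prim v1 [r])
[11] timeout(0) → N0(back v2 [r])
[12] deliver 0→2 → N2(prim v2 [-])
[13] deliver 2→0 → ∅
[14] deliver 0→1 → N1(back v2 [r])
[15] deliver 1→0 → ∅
[16] crash(0) → N0(✗back v2 [r])
[17] deliver 3→2 → ∅
[18] deliver 3→0 → ∅
[19] deliver 1→2 → ∅
[20] recover(0) → N0(back v2 [r])
[21] deliver 0→3 → ∅
[22] crash(4) → N4(✗back v1 [r])

2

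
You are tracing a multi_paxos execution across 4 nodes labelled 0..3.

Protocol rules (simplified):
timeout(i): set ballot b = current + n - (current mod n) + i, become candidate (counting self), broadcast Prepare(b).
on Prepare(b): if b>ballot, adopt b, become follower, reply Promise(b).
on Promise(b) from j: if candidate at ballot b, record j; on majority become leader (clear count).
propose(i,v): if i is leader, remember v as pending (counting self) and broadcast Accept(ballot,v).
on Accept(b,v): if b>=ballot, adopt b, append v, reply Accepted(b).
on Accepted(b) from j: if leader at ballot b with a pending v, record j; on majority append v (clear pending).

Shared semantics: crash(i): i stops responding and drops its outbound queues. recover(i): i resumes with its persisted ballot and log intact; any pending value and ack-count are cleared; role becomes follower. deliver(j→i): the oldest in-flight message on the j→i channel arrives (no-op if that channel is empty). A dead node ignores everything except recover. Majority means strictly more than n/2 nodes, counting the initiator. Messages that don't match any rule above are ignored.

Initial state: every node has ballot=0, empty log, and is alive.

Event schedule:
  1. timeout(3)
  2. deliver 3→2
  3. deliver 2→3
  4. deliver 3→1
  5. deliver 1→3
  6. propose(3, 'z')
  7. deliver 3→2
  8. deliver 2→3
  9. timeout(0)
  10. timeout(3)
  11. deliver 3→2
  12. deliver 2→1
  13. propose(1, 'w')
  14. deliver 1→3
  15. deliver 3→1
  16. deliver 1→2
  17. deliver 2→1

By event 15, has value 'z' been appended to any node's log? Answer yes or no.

yes

after 1 — timeout(3): n3:cand/b7/[-]
after 2 — deliver 3→2: n2:foll/b7/[-]
after 3 — deliver 2→3: ·
after 4 — deliver 3→1: n1:foll/b7/[-]
after 5 — deliver 1→3: n3:lead/b7/[-]
after 6 — propose(3,'z'): ·
after 7 — deliver 3→2: n2:foll/b7/[z]
after 8 — deliver 2→3: ·
after 9 — timeout(0): n0:cand/b4/[-]
after 10 — timeout(3): n3:cand/b11/[-]
after 11 — deliver 3→2: n2:foll/b11/[z]
after 12 — deliver 2→1: ·
after 13 — propose(1,'w'): ·
after 14 — deliver 1→3: ·
after 15 — deliver 3→1: n1:foll/b7/[z]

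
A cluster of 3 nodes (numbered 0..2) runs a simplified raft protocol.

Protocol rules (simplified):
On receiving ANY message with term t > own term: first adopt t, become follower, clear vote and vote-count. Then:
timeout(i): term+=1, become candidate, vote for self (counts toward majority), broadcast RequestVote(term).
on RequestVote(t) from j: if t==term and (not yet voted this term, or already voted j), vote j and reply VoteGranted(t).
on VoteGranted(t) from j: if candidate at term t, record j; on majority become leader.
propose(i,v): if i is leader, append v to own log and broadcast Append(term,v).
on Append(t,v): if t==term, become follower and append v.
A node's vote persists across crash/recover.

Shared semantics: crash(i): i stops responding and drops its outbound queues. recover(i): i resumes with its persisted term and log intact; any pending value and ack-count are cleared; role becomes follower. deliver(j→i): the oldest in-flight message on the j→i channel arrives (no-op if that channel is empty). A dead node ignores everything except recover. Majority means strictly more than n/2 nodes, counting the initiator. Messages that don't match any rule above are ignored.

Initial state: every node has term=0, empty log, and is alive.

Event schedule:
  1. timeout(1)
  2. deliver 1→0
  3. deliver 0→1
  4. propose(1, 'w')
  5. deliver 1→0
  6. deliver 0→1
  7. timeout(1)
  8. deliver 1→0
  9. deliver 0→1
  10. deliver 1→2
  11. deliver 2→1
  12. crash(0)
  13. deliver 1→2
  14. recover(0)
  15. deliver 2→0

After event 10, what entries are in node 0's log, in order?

after 1 — timeout(1): n1:cand/t1/[-]
after 2 — deliver 1→0: n0:foll/t1/[-]
after 3 — deliver 0→1: n1:lead/t1/[-]
after 4 — propose(1,'w'): n1:lead/t1/[w]
after 5 — deliver 1→0: n0:foll/t1/[w]
after 6 — deliver 0→1: ·
after 7 — timeout(1): n1:cand/t2/[w]
after 8 — deliver 1→0: n0:foll/t2/[w]
after 9 — deliver 0→1: n1:lead/t2/[w]
after 10 — deliver 1→2: n2:foll/t1/[-]

w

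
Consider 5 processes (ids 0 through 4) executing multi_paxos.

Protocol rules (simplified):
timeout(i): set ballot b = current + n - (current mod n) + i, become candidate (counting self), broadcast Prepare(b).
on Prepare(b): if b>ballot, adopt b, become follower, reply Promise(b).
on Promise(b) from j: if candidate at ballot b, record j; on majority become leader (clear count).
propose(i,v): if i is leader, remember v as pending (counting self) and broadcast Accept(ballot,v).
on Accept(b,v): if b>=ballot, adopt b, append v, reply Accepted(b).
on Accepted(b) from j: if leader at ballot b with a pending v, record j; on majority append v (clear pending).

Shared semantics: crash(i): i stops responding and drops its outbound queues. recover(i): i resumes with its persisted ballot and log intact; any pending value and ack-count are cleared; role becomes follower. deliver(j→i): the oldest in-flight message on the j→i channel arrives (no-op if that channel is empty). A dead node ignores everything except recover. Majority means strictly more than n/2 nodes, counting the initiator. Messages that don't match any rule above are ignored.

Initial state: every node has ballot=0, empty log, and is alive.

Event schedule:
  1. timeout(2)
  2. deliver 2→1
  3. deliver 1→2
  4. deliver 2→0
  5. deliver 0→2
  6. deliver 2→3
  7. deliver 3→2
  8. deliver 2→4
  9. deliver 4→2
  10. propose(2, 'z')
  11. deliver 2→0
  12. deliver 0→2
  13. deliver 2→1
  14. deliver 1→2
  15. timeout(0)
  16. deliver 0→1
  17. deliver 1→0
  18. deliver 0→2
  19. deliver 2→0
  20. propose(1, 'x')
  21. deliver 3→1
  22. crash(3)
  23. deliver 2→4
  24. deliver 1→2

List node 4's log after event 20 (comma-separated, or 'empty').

e1 timeout(2): 2[cand,b=7,-]
e2 deliver 2→1: 1[foll,b=7,-]
e3 deliver 1→2: ·
e4 deliver 2→0: 0[foll,b=7,-]
e5 deliver 0→2: 2[lead,b=7,-]
e6 deliver 2→3: 3[foll,b=7,-]
e7 deliver 3→2: ·
e8 deliver 2→4: 4[foll,b=7,-]
e9 deliver 4→2: ·
e10 propose(2,'z'): ·
e11 deliver 2→0: 0[foll,b=7,z]
e12 deliver 0→2: ·
e13 deliver 2→1: 1[foll,b=7,z]
e14 deliver 1→2: 2[lead,b=7,z]
e15 timeout(0): 0[cand,b=10,z]
e16 deliver 0→1: 1[foll,b=10,z]
e17 deliver 1→0: ·
e18 deliver 0→2: 2[foll,b=10,z]
e19 deliver 2→0: 0[lead,b=10,z]
e20 propose(1,'x'): ·

empty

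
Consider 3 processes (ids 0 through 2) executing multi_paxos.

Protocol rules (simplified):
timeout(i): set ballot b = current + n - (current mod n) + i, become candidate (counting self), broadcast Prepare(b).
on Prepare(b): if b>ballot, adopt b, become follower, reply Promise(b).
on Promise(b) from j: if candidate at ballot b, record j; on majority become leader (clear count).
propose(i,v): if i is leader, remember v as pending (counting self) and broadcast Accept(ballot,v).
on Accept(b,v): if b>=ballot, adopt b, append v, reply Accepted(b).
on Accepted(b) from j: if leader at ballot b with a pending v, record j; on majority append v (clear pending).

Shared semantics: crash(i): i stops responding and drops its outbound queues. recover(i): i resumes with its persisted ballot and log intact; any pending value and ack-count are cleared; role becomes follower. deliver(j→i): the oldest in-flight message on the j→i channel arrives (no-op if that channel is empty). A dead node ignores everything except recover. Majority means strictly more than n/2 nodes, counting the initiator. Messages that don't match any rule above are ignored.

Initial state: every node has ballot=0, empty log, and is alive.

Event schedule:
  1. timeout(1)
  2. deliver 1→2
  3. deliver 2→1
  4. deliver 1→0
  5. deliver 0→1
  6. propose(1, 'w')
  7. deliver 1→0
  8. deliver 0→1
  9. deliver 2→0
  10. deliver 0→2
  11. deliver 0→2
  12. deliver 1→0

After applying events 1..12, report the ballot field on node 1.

4

1. timeout(1):  <1:cand b4 ->
2. deliver 1→2:  <2:foll b4 ->
3. deliver 2→1:  <1:lead b4 ->
4. deliver 1→0:  <0:foll b4 ->
5. deliver 0→1:  nop
6. propose(1,'w'):  nop
7. deliver 1→0:  <0:foll b4 w>
8. deliver 0→1:  <1:lead b4 w>
9. deliver 2→0:  nop
10. deliver 0→2:  nop
11. deliver 0→2:  nop
12. deliver 1→0:  nop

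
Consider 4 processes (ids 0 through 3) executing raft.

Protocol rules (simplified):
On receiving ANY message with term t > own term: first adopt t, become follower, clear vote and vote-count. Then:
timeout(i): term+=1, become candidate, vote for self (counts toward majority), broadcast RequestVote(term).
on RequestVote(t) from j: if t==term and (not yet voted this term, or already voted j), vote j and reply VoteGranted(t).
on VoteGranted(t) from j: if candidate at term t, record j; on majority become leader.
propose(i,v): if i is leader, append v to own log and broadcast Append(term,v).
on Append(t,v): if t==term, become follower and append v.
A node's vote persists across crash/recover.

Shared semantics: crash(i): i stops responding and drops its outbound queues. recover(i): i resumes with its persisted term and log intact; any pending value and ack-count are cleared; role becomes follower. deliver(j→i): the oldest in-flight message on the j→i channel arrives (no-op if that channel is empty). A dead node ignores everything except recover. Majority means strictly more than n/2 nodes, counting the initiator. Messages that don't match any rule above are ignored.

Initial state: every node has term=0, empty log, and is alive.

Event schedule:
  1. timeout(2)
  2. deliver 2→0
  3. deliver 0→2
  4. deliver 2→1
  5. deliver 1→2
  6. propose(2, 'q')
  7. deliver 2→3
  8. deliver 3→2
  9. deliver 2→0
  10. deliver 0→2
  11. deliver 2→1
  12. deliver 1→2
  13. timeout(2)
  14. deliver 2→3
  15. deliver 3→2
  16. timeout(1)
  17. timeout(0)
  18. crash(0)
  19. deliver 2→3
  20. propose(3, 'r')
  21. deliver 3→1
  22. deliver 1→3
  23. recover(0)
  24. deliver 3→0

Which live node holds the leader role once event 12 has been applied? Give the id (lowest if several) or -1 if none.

e1 timeout(2): 2[cand,t=1,-]
e2 deliver 2→0: 0[foll,t=1,-]
e3 deliver 0→2: ·
e4 deliver 2→1: 1[foll,t=1,-]
e5 deliver 1→2: 2[lead,t=1,-]
e6 propose(2,'q'): 2[lead,t=1,q]
e7 deliver 2→3: 3[foll,t=1,-]
e8 deliver 3→2: ·
e9 deliver 2→0: 0[foll,t=1,q]
e10 deliver 0→2: ·
e11 deliver 2→1: 1[foll,t=1,q]
e12 deliver 1→2: ·

2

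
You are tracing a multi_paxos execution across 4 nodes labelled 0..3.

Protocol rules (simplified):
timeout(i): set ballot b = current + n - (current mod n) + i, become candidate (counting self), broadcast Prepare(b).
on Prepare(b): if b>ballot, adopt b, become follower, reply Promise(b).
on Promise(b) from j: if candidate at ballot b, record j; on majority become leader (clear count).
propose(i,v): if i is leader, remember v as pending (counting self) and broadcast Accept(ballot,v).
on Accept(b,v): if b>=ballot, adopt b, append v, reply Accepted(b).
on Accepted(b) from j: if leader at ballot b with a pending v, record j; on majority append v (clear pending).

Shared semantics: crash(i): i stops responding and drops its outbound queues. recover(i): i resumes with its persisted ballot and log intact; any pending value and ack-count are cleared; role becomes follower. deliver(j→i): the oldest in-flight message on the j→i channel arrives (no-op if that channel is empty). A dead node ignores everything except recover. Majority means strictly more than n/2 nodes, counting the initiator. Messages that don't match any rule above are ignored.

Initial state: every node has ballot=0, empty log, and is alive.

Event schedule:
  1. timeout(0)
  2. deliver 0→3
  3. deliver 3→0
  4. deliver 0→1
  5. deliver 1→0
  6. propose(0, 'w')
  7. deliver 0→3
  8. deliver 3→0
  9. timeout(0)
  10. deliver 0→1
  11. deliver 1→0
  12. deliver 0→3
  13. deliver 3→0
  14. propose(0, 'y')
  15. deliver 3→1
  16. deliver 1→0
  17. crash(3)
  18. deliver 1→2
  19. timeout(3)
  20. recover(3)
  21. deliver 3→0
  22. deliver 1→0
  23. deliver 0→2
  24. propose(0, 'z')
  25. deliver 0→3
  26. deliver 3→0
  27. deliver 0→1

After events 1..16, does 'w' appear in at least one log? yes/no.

yes

1. timeout(0):  <0:cand b4 ->
2. deliver 0→3:  <3:foll b4 ->
3. deliver 3→0:  nop
4. deliver 0→1:  <1:foll b4 ->
5. deliver 1→0:  <0:lead b4 ->
6. propose(0,'w'):  nop
7. deliver 0→3:  <3:foll b4 w>
8. deliver 3→0:  nop
9. timeout(0):  <0:cand b8 ->
10. deliver 0→1:  <1:foll b4 w>
11. deliver 1→0:  nop
12. deliver 0→3:  <3:foll b8 w>
13. deliver 3→0:  nop
14. propose(0,'y'):  nop
15. deliver 3→1:  nop
16. deliver 1→0:  nop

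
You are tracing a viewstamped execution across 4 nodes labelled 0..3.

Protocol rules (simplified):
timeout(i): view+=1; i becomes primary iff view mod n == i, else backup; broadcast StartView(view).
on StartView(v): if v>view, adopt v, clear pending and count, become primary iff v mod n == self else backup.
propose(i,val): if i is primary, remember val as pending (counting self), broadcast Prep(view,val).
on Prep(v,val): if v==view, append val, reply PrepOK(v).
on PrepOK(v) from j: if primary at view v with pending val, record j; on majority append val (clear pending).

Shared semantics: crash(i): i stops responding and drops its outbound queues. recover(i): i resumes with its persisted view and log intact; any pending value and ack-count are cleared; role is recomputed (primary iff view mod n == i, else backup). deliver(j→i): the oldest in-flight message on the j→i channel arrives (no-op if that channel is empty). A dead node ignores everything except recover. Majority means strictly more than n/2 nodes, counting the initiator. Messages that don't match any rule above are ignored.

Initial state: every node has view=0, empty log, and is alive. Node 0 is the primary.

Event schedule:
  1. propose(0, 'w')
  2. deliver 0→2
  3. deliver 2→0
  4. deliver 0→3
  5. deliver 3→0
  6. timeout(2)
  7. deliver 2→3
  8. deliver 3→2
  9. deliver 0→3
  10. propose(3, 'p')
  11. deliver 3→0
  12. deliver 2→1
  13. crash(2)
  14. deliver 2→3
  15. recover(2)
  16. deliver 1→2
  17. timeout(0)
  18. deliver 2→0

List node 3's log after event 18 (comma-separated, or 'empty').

step 1 propose(0,'w'): —
step 2 deliver 0→2: 2={back,v=0,log=w}
step 3 deliver 2→0: —
step 4 deliver 0→3: 3={back,v=0,log=w}
step 5 deliver 3→0: 0={prim,v=0,log=w}
step 6 timeout(2): 2={back,v=1,log=w}
step 7 deliver 2→3: 3={back,v=1,log=w}
step 8 deliver 3→2: —
step 9 deliver 0→3: —
step 10 propose(3,'p'): —
step 11 deliver 3→0: —
step 12 deliver 2→1: 1={prim,v=1,log=-}
step 13 crash(2): 2={✗back,v=1,log=w}
step 14 deliver 2→3: —
step 15 recover(2): 2={back,v=1,log=w}
step 16 deliver 1→2: —
step 17 timeout(0): 0={back,v=1,log=w}
step 18 deliver 2→0: —

w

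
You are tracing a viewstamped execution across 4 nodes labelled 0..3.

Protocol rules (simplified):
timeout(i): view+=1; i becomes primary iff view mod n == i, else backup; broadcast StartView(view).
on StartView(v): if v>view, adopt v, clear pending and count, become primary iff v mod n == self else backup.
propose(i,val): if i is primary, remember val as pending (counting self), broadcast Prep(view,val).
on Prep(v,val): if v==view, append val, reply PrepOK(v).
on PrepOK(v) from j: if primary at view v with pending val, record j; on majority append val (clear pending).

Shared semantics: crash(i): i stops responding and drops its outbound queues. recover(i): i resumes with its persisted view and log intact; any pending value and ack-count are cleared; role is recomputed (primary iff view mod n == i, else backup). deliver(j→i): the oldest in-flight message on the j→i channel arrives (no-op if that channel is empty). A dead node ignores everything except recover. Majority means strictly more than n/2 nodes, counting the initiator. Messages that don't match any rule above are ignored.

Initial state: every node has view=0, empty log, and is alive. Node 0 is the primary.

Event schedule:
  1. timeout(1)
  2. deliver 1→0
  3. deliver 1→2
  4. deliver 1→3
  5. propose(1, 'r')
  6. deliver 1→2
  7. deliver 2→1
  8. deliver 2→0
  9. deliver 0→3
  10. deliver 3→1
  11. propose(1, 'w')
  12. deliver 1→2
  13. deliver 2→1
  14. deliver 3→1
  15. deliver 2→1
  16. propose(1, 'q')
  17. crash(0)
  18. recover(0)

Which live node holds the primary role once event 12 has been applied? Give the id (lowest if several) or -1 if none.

1

[1] timeout(1) → N1(prim v1 [-])
[2] deliver 1→0 → N0(back v1 [-])
[3] deliver 1→2 → N2(back v1 [-])
[4] deliver 1→3 → N3(back v1 [-])
[5] propose(1,'r') → ∅
[6] deliver 1→2 → N2(back v1 [r])
[7] deliver 2→1 → ∅
[8] deliver 2→0 → ∅
[9] deliver 0→3 → ∅
[10] deliver 3→1 → ∅
[11] propose(1,'w') → ∅
[12] deliver 1→2 → N2(back v1 [r,w])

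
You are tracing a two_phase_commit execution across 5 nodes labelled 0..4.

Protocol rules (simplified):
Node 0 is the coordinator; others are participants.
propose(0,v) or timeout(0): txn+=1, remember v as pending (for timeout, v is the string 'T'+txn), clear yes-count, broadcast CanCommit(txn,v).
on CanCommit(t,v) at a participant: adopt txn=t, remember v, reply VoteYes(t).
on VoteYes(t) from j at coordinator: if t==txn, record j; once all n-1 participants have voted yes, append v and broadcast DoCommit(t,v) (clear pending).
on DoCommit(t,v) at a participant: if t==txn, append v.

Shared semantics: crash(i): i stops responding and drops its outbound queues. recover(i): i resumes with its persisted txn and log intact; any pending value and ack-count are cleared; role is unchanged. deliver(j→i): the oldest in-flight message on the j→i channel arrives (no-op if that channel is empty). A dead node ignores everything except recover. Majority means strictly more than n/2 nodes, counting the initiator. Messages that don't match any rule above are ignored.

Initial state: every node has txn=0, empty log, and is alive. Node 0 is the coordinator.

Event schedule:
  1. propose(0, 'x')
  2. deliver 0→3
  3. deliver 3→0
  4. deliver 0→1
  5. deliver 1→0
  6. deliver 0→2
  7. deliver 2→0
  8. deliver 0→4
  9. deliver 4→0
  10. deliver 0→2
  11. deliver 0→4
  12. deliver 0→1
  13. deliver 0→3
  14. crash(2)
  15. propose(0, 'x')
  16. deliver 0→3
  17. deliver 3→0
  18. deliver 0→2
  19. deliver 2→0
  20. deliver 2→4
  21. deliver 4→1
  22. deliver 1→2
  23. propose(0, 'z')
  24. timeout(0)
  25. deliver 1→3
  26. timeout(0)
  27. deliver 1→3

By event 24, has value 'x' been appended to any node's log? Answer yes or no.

after 1 — propose(0,'x'): n0:coor/t1/[-]
after 2 — deliver 0→3: n3:part/t1/[-]
after 3 — deliver 3→0: ·
after 4 — deliver 0→1: n1:part/t1/[-]
after 5 — deliver 1→0: ·
after 6 — deliver 0→2: n2:part/t1/[-]
after 7 — deliver 2→0: ·
after 8 — deliver 0→4: n4:part/t1/[-]
after 9 — deliver 4→0: n0:coor/t1/[x]
after 10 — deliver 0→2: n2:part/t1/[x]
after 11 — deliver 0→4: n4:part/t1/[x]
after 12 — deliver 0→1: n1:part/t1/[x]
after 13 — deliver 0→3: n3:part/t1/[x]
after 14 — crash(2): n2:✗part/t1/[x]
after 15 — propose(0,'x'): n0:coor/t2/[x]
after 16 — deliver 0→3: n3:part/t2/[x]
after 17 — deliver 3→0: ·
after 18 — deliver 0→2: ·
after 19 — deliver 2→0: ·
after 20 — deliver 2→4: ·
after 21 — deliver 4→1: ·
after 22 — deliver 1→2: ·
after 23 — propose(0,'z'): n0:coor/t3/[x]
after 24 — timeout(0): n0:coor/t4/[x]

yes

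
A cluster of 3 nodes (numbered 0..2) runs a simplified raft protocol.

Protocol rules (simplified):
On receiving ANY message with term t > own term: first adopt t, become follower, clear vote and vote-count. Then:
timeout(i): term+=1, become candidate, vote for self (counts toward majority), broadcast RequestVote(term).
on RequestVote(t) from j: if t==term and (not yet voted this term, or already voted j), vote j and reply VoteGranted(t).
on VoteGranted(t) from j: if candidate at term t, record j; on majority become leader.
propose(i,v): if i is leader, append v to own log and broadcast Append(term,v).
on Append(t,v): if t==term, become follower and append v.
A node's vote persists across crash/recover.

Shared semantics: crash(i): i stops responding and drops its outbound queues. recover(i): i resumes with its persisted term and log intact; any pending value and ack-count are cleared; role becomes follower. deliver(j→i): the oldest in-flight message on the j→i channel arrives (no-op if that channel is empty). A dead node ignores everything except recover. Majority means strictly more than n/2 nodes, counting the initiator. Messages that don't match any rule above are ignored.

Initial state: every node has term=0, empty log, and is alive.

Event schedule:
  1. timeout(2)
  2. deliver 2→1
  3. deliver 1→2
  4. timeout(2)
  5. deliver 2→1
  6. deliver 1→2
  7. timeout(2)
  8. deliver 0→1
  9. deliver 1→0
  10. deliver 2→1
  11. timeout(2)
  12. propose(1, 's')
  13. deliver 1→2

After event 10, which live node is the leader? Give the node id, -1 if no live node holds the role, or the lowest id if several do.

-1

after 1 — timeout(2): n2:cand/t1/[-]
after 2 — deliver 2→1: n1:foll/t1/[-]
after 3 — deliver 1→2: n2:lead/t1/[-]
after 4 — timeout(2): n2:cand/t2/[-]
after 5 — deliver 2→1: n1:foll/t2/[-]
after 6 — deliver 1→2: n2:lead/t2/[-]
after 7 — timeout(2): n2:cand/t3/[-]
after 8 — deliver 0→1: ·
after 9 — deliver 1→0: ·
after 10 — deliver 2→1: n1:foll/t3/[-]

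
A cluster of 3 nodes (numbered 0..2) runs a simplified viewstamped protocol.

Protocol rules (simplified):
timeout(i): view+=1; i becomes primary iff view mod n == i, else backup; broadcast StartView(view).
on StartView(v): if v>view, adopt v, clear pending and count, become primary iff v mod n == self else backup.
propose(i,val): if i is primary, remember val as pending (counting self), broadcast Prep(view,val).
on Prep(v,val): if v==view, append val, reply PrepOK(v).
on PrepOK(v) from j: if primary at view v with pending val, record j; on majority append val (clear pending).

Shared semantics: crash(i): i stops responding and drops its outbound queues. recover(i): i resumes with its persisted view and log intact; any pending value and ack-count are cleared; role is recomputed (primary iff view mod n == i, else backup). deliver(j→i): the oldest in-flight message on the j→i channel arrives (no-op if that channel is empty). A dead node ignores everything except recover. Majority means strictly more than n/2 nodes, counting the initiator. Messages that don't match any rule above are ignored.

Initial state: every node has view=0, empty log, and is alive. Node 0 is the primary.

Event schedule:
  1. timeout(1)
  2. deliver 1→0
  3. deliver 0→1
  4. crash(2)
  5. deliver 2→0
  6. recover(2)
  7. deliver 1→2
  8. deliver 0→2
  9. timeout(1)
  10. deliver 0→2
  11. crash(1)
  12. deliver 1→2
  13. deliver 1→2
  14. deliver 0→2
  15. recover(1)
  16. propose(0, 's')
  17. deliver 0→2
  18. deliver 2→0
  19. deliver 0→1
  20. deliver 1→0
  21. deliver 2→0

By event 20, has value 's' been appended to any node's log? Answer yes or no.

[1] timeout(1) → N1(prim v1 [-])
[2] deliver 1→0 → N0(back v1 [-])
[3] deliver 0→1 → ∅
[4] crash(2) → N2(✗back v0 [-])
[5] deliver 2→0 → ∅
[6] recover(2) → N2(back v0 [-])
[7] deliver 1→2 → N2(back v1 [-])
[8] deliver 0→2 → ∅
[9] timeout(1) → N1(back v2 [-])
[10] deliver 0→2 → ∅
[11] crash(1) → N1(✗back v2 [-])
[12] deliver 1→2 → ∅
[13] deliver 1→2 → ∅
[14] deliver 0→2 → ∅
[15] recover(1) → N1(back v2 [-])
[16] propose(0,'s') → ∅
[17] deliver 0→2 → ∅
[18] deliver 2→0 → ∅
[19] deliver 0→1 → ∅
[20] deliver 1→0 → ∅

no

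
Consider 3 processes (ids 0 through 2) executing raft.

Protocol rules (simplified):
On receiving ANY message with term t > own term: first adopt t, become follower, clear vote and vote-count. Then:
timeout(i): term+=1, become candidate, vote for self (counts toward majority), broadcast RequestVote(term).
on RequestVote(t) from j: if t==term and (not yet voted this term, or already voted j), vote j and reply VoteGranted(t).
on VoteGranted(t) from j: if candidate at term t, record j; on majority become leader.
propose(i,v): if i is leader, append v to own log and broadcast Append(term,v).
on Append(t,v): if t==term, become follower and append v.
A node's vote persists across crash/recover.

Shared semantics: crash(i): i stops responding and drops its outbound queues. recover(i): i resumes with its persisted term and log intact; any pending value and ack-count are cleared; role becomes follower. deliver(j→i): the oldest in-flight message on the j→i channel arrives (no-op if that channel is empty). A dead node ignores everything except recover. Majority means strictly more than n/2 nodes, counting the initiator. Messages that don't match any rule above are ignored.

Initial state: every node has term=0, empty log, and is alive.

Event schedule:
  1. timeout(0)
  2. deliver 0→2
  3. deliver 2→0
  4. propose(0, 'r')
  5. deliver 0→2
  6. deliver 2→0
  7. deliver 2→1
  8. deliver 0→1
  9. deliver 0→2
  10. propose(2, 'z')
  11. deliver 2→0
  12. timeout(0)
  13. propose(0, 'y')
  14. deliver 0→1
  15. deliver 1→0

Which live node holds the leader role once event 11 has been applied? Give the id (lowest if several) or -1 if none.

0

[1] timeout(0) → N0(cand t1 [-])
[2] deliver 0→2 → N2(foll t1 [-])
[3] deliver 2→0 → N0(lead t1 [-])
[4] propose(0,'r') → N0(lead t1 [r])
[5] deliver 0→2 → N2(foll t1 [r])
[6] deliver 2→0 → ∅
[7] deliver 2→1 → ∅
[8] deliver 0→1 → N1(foll t1 [-])
[9] deliver 0→2 → ∅
[10] propose(2,'z') → ∅
[11] deliver 2→0 → ∅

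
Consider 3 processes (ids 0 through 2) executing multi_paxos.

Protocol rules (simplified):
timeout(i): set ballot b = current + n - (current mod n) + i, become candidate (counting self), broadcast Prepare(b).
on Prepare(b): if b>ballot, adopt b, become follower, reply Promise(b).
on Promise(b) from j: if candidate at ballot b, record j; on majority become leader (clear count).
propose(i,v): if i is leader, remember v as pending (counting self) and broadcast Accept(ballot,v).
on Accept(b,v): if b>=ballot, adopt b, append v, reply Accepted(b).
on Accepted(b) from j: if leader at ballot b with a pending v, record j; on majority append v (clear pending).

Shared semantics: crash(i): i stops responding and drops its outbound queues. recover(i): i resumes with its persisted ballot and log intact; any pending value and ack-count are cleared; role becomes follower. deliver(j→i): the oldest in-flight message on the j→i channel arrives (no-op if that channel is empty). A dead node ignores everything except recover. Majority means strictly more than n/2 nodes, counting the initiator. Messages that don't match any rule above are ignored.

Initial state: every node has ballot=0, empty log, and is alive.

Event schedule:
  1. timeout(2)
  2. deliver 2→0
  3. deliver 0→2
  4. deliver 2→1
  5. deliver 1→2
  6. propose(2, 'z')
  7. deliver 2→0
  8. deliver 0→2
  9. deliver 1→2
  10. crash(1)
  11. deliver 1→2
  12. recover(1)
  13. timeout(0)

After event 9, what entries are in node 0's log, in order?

z

step 1 timeout(2): 2={cand,b=5,log=-}
step 2 deliver 2→0: 0={foll,b=5,log=-}
step 3 deliver 0→2: 2={lead,b=5,log=-}
step 4 deliver 2→1: 1={foll,b=5,log=-}
step 5 deliver 1→2: —
step 6 propose(2,'z'): —
step 7 deliver 2→0: 0={foll,b=5,log=z}
step 8 deliver 0→2: 2={lead,b=5,log=z}
step 9 deliver 1→2: —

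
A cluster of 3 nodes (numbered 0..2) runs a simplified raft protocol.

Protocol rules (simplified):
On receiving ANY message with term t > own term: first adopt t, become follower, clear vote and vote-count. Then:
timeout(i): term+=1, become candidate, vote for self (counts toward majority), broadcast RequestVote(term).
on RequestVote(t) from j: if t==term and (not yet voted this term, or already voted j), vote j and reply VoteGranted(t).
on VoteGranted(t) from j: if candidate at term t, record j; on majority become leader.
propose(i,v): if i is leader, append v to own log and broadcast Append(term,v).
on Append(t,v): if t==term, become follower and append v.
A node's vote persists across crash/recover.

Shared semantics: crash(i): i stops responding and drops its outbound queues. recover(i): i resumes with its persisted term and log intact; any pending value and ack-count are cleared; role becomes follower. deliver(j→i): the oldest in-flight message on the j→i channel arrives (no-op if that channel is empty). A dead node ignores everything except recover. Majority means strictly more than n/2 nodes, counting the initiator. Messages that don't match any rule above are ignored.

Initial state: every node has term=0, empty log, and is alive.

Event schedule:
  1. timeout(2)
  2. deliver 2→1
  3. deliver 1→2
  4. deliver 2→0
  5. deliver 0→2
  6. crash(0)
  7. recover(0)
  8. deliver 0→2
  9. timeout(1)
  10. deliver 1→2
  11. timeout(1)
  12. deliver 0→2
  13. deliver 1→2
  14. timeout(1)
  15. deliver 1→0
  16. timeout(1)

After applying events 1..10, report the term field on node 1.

e1 timeout(2): 2[cand,t=1,-]
e2 deliver 2→1: 1[foll,t=1,-]
e3 deliver 1→2: 2[lead,t=1,-]
e4 deliver 2→0: 0[foll,t=1,-]
e5 deliver 0→2: ·
e6 crash(0): 0[✗foll,t=1,-]
e7 recover(0): 0[foll,t=1,-]
e8 deliver 0→2: ·
e9 timeout(1): 1[cand,t=2,-]
e10 deliver 1→2: 2[foll,t=2,-]

2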